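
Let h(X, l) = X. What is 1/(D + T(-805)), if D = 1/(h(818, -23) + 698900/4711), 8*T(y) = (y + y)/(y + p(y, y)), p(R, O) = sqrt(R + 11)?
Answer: 1926590399015398804/483638834585828103 - 2383402374600460*I*sqrt(794)/483638834585828103 ≈ 3.9835 - 0.13886*I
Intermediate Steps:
p(R, O) = sqrt(11 + R)
T(y) = y/(4*(y + sqrt(11 + y))) (T(y) = ((y + y)/(y + sqrt(11 + y)))/8 = ((2*y)/(y + sqrt(11 + y)))/8 = (2*y/(y + sqrt(11 + y)))/8 = y/(4*(y + sqrt(11 + y))))
D = 4711/4552498 (D = 1/(818 + 698900/4711) = 1/(4552498/4711) = 4711/4552498 ≈ 0.0010348)
1/(D + T(-805)) = 1/(4711/4552498 + (1/4)*(-805)/(-805 + sqrt(11 - 805))) = 1/(4711/4552498 + (1/4)*(-805)/(-805 + sqrt(-794))) = 1/(4711/4552498 + (1/4)*(-805)/(-805 + I*sqrt(794))) = 1/(4711/4552498 - 805/(4*(-805 + I*sqrt(794))))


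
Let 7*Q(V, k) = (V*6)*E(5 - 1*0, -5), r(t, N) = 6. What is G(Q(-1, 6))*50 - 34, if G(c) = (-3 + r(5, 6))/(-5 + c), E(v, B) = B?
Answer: -244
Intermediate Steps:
Q(V, k) = -30*V/7 (Q(V, k) = ((V*6)*(-5))/7 = ((6*V)*(-5))/7 = (-30*V)/7 = -30*V/7)
G(c) = 3/(-5 + c) (G(c) = (-3 + 6)/(-5 + c) = 3/(-5 + c))
G(Q(-1, 6))*50 - 34 = (3/(-5 - 30/7*(-1)))*50 - 34 = (3/(-5 + 30/7))*50 - 34 = (3/(-5/7))*50 - 34 = (3*(-7/5))*50 - 34 = -21/5*50 - 34 = -210 - 34 = -244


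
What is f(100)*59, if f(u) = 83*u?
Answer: 489700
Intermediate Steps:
f(100)*59 = (83*100)*59 = 8300*59 = 489700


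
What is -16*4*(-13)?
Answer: 832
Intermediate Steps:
-16*4*(-13) = -64*(-13) = 832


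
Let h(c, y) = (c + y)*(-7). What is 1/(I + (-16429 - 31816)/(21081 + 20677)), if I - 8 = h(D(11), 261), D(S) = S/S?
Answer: -41758/76298353 ≈ -0.00054730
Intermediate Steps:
D(S) = 1
h(c, y) = -7*c - 7*y
I = -1826 (I = 8 + (-7*1 - 7*261) = 8 + (-7 - 1827) = 8 - 1834 = -1826)
1/(I + (-16429 - 31816)/(21081 + 20677)) = 1/(-1826 + (-16429 - 31816)/(21081 + 20677)) = 1/(-1826 - 48245/41758) = 1/(-76298353/41758) = -41758/76298353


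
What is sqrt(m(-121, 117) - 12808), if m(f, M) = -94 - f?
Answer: I*sqrt(12781) ≈ 113.05*I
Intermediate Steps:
sqrt(m(-121, 117) - 12808) = sqrt((-94 - 1*(-121)) - 12808) = sqrt((-94 + 121) - 12808) = sqrt(27 - 12808) = sqrt(-12781) = I*sqrt(12781)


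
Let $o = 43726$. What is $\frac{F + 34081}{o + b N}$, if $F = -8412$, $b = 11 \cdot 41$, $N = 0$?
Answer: $\frac{25669}{43726} \approx 0.58704$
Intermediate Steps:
$b = 451$
$\frac{F + 34081}{o + b N} = \frac{-8412 + 34081}{43726 + 451 \cdot 0} = \frac{25669}{43726 + 0} = \frac{25669}{43726}$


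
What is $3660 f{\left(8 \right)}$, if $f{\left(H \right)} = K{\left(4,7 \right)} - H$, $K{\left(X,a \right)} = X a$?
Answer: $73200$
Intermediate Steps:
$f{\left(H \right)} = 28 - H$ ($f{\left(H \right)} = 4 \cdot 7 - H = 28 - H$)
$3660 f{\left(8 \right)} = 3660 \left(28 - 8\right) = 3660 \cdot 20 = 73200$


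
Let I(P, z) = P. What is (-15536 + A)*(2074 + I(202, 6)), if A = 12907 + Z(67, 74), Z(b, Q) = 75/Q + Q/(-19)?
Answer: -4211083650/703 ≈ -5.9902e+6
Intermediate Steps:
Z(b, Q) = 75/Q - Q/19 (Z(b, Q) = 75/Q + Q*(-1/19) = 75/Q - Q/19)
A = 18143191/1406 (A = 12907 + (75/74 - 1/19*74) = 12907 + (75*(1/74) - 74/19) = 12907 + (75/74 - 74/19) = 12907 - 4051/1406 = 18143191/1406 ≈ 12904.)
(-15536 + A)*(2074 + I(202, 6)) = (-15536 + 18143191/1406)*(2074 + 202) = -3700425/1406*2276 = -4211083650/703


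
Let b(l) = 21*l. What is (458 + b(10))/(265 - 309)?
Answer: -167/11 ≈ -15.182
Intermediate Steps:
(458 + b(10))/(265 - 309) = (458 + 21*10)/(265 - 309) = (458 + 210)/(-44) = 668*(-1/44) = -167/11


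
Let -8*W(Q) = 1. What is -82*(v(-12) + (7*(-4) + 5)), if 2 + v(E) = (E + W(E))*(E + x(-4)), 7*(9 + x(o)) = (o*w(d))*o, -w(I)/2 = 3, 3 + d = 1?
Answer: -909011/28 ≈ -32465.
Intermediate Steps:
d = -2 (d = -3 + 1 = -2)
w(I) = -6 (w(I) = -2*3 = -6)
x(o) = -9 - 6*o²/7 (x(o) = -9 + ((o*(-6))*o)/7 = -9 + ((-6*o)*o)/7 = -9 + (-6*o²)/7 = -9 - 6*o²/7)
W(Q) = -⅛ (W(Q) = -⅛*1 = -⅛)
v(E) = -2 + (-159/7 + E)*(-⅛ + E) (v(E) = -2 + (E - ⅛)*(E + (-9 - 6/7*(-4)²)) = -2 + (-⅛ + E)*(E + (-9 - 6/7*16)) = -2 + (-⅛ + E)*(E + (-9 - 96/7)) = -2 + (-⅛ + E)*(E - 159/7) = -2 + (-⅛ + E)*(-159/7 + E) = -2 + (-159/7 + E)*(-⅛ + E))
-82*(v(-12) + (7*(-4) + 5)) = -82*((47/56 + (-12)² - 1279/56*(-12)) + (7*(-4) + 5)) = -82*((47/56 + 144 + 3837/14) + (-28 + 5)) = -82*(23459/56 - 23) = -82*22171/56 = -909011/28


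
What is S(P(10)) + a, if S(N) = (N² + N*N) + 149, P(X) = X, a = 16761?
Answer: 17110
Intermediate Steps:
S(N) = 149 + 2*N² (S(N) = (N² + N²) + 149 = 2*N² + 149 = 149 + 2*N²)
S(P(10)) + a = (149 + 2*10²) + 16761 = (149 + 2*100) + 16761 = (149 + 200) + 16761 = 349 + 16761 = 17110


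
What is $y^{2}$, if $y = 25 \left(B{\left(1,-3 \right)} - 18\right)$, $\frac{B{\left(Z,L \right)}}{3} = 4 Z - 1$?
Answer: $50625$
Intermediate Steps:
$B{\left(Z,L \right)} = -3 + 12 Z$ ($B{\left(Z,L \right)} = 3 \left(4 Z - 1\right) = 3 \left(-1 + 4 Z\right) = -3 + 12 Z$)
$y = -225$ ($y = 25 \left(\left(-3 + 12 \cdot 1\right) - 18\right) = 25 \left(\left(-3 + 12\right) - 18\right) = 25 \left(9 - 18\right) = 25 \left(-9\right) = -225$)
$y^{2} = \left(-225\right)^{2} = 50625$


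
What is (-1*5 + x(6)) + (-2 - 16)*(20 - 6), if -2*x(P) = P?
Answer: -260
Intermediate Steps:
x(P) = -P/2
(-1*5 + x(6)) + (-2 - 16)*(20 - 6) = (-1*5 - ½*6) + (-2 - 16)*(20 - 6) = (-5 - 3) - 18*14 = -8 - 252 = -260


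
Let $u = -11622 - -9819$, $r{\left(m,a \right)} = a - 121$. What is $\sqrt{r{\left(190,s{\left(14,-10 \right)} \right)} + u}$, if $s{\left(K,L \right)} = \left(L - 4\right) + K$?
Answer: $2 i \sqrt{481} \approx 43.863 i$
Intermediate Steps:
$s{\left(K,L \right)} = -4 + K + L$ ($s{\left(K,L \right)} = \left(-4 + L\right) + K = -4 + K + L$)
$r{\left(m,a \right)} = -121 + a$
$u = -1803$ ($u = -11622 + 9819 = -1803$)
$\sqrt{r{\left(190,s{\left(14,-10 \right)} \right)} + u} = \sqrt{\left(-121 - 0\right) - 1803} = \sqrt{\left(-121 + 0\right) - 1803} = \sqrt{-121 - 1803} = \sqrt{-1924} = 2 i \sqrt{481}$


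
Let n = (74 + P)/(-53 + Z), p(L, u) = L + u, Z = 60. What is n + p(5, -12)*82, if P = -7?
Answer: -3951/7 ≈ -564.43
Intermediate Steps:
n = 67/7 (n = (74 - 7)/(-53 + 60) = 67/7 ≈ 9.5714)
n + p(5, -12)*82 = 67/7 + (5 - 12)*82 = 67/7 - 7*82 = 67/7 - 574 = -3951/7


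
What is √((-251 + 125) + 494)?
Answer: 4*√23 ≈ 19.183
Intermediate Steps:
√((-251 + 125) + 494) = √(-126 + 494) = √368 = 4*√23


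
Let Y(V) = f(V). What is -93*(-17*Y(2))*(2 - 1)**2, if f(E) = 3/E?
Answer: 4743/2 ≈ 2371.5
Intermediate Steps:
Y(V) = 3/V
-93*(-17*Y(2))*(2 - 1)**2 = -93*(-51/2)*(2 - 1)**2 = -93*(-51/2)*1**2 = -93*(-17*3/2) = -(-4743)/2 = -93*(-51/2) = 4743/2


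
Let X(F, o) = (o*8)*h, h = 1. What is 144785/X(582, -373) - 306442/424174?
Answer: -31164227759/632867608 ≈ -49.243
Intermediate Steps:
X(F, o) = 8*o (X(F, o) = (o*8)*1 = (8*o)*1 = 8*o)
144785/X(582, -373) - 306442/424174 = 144785/((8*(-373))) - 306442/424174 = 144785/(-2984) - 306442*1/424174 = 144785*(-1/2984) - 153221/212087 = -144785/2984 - 153221/212087 = -31164227759/632867608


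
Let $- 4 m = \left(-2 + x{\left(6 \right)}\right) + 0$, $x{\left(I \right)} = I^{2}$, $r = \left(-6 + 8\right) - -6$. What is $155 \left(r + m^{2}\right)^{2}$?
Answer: $\frac{15971355}{16} \approx 9.9821 \cdot 10^{5}$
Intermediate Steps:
$r = 8$ ($r = 2 + 6 = 8$)
$m = - \frac{17}{2}$ ($m = - \frac{\left(-2 + 6^{2}\right) + 0}{4} = - \frac{\left(-2 + 36\right) + 0}{4} = - \frac{34 + 0}{4} = \left(- \frac{1}{4}\right) 34 = - \frac{17}{2} \approx -8.5$)
$155 \left(r + m^{2}\right)^{2} = 155 \left(8 + \left(- \frac{17}{2}\right)^{2}\right)^{2} = 155 \left(8 + \frac{289}{4}\right)^{2} = 155 \left(\frac{321}{4}\right)^{2} = 155 \cdot \frac{103041}{16} = \frac{15971355}{16}$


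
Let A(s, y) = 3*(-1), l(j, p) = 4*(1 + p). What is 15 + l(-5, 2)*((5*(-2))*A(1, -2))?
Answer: 375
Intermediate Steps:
l(j, p) = 4 + 4*p
A(s, y) = -3
15 + l(-5, 2)*((5*(-2))*A(1, -2)) = 15 + (4 + 4*2)*((5*(-2))*(-3)) = 15 + (4 + 8)*(-10*(-3)) = 15 + 12*30 = 15 + 360 = 375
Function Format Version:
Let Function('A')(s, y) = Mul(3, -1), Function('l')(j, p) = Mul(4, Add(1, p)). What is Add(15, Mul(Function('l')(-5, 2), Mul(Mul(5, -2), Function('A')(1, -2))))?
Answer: 375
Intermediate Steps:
Function('l')(j, p) = Add(4, Mul(4, p))
Function('A')(s, y) = -3
Add(15, Mul(Function('l')(-5, 2), Mul(Mul(5, -2), Function('A')(1, -2)))) = Add(15, Mul(Add(4, Mul(4, 2)), Mul(Mul(5, -2), -3))) = Add(15, Mul(Add(4, 8), Mul(-10, -3))) = Add(15, Mul(12, 30)) = Add(15, 360) = 375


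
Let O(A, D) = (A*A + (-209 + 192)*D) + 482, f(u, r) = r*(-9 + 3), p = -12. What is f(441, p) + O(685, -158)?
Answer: 472465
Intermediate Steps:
f(u, r) = -6*r (f(u, r) = r*(-6) = -6*r)
O(A, D) = 482 + A**2 - 17*D (O(A, D) = (A**2 - 17*D) + 482 = 482 + A**2 - 17*D)
f(441, p) + O(685, -158) = -6*(-12) + (482 + 685**2 - 17*(-158)) = 72 + (482 + 469225 + 2686) = 72 + 472393 = 472465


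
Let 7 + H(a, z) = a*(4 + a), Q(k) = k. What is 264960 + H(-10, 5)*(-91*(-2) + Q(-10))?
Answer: 274076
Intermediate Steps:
H(a, z) = -7 + a*(4 + a)
264960 + H(-10, 5)*(-91*(-2) + Q(-10)) = 264960 + (-7 + (-10)² + 4*(-10))*(-91*(-2) - 10) = 264960 + (-7 + 100 - 40)*(182 - 10) = 264960 + 53*172 = 264960 + 9116 = 274076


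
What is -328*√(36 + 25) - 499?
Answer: -499 - 328*√61 ≈ -3060.8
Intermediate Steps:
-328*√(36 + 25) - 499 = -328*√61 - 499 = -499 - 328*√61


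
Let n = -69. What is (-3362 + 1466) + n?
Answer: -1965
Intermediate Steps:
(-3362 + 1466) + n = (-3362 + 1466) - 69 = -1896 - 69 = -1965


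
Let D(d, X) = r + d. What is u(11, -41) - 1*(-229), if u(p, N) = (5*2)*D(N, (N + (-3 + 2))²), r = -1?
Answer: -191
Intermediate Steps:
D(d, X) = -1 + d
u(p, N) = -10 + 10*N (u(p, N) = (5*2)*(-1 + N) = 10*(-1 + N) = -10 + 10*N)
u(11, -41) - 1*(-229) = (-10 + 10*(-41)) - 1*(-229) = (-10 - 410) + 229 = -420 + 229 = -191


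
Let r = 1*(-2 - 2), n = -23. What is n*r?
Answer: 92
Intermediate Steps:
r = -4 (r = 1*(-4) = -4)
n*r = -23*(-4) = 92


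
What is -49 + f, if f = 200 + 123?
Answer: 274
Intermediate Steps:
f = 323
-49 + f = -49 + 323 = 274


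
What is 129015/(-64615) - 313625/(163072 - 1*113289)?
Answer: -5337526624/643345709 ≈ -8.2965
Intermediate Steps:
129015/(-64615) - 313625/(163072 - 1*113289) = 129015*(-1/64615) - 313625/(163072 - 113289) = -25803/12923 - 313625/49783 = -5337526624/643345709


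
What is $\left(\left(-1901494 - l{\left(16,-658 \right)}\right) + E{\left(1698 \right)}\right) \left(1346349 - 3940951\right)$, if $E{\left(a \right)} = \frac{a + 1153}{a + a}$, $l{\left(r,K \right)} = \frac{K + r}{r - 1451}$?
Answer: $\frac{12021404351409224587}{2436630} \approx 4.9336 \cdot 10^{12}$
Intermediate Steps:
$l{\left(r,K \right)} = \frac{K + r}{-1451 + r}$
$E{\left(a \right)} = \frac{1153 + a}{2 a}$
$\left(\left(-1901494 - l{\left(16,-658 \right)}\right) + E{\left(1698 \right)}\right) \left(1346349 - 3940951\right) = \left(\left(-1901494 - \frac{-658 + 16}{-1451 + 16}\right) + \frac{1153 + 1698}{2 \cdot 1698}\right) \left(1346349 - 3940951\right) = \left(\left(-1901494 - \frac{1}{-1435} \left(-642\right)\right) + \frac{1}{2} \cdot \frac{1}{1698} \cdot 2851\right) \left(-2594602\right) = \left(\left(-1901494 - \left(- \frac{1}{1435}\right) \left(-642\right)\right) + \frac{2851}{3396}\right) \left(-2594602\right) = \left(\left(-1901494 - \frac{642}{1435}\right) + \frac{2851}{3396}\right) \left(-2594602\right) = \left(- \frac{2728644532}{1435} + \frac{2851}{3396}\right) \left(-2594602\right) = \left(- \frac{9266472739487}{4873260}\right) \left(-2594602\right) = \frac{12021404351409224587}{2436630}$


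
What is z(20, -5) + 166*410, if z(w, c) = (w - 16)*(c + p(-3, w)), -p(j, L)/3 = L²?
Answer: 63240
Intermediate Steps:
p(j, L) = -3*L²
z(w, c) = (-16 + w)*(c - 3*w²) (z(w, c) = (w - 16)*(c - 3*w²) = (-16 + w)*(c - 3*w²))
z(20, -5) + 166*410 = (-16*(-5) - 3*20³ + 48*20² - 5*20) + 166*410 = (80 - 3*8000 + 48*400 - 100) + 68060 = (80 - 24000 + 19200 - 100) + 68060 = -4820 + 68060 = 63240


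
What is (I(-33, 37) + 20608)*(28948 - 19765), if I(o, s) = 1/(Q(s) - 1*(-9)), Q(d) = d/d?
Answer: 1892441823/10 ≈ 1.8924e+8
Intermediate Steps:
Q(d) = 1
I(o, s) = 1/10 (I(o, s) = 1/(1 - 1*(-9)) = 1/(1 + 9) = 1/10)
(I(-33, 37) + 20608)*(28948 - 19765) = (1/10 + 20608)*(28948 - 19765) = (206081/10)*9183 = 1892441823/10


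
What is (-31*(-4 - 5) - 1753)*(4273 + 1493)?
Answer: -8499084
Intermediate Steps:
(-31*(-4 - 5) - 1753)*(4273 + 1493) = (-31*(-9) - 1753)*5766 = (279 - 1753)*5766 = -1474*5766 = -8499084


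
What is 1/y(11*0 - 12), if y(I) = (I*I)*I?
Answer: -1/1728 ≈ -0.00057870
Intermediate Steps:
y(I) = I³ (y(I) = I²*I = I³)
1/y(11*0 - 12) = 1/((11*0 - 12)³) = 1/((0 - 12)³) = 1/((-12)³) = 1/(-1728) = -1/1728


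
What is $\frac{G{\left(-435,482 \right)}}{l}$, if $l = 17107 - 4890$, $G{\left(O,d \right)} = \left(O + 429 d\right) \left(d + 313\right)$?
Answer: $\frac{164042685}{12217} \approx 13427.0$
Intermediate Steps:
$G{\left(O,d \right)} = \left(313 + d\right) \left(O + 429 d\right)$ ($G{\left(O,d \right)} = \left(O + 429 d\right) \left(313 + d\right) = \left(313 + d\right) \left(O + 429 d\right)$)
$l = 12217$
$\frac{G{\left(-435,482 \right)}}{l} = \frac{313 \left(-435\right) + 429 \cdot 482^{2} + 134277 \cdot 482 - 209670}{12217} = \left(-136155 + 429 \cdot 232324 + 64721514 - 209670\right) \frac{1}{12217} = \left(-136155 + 99666996 + 64721514 - 209670\right) \frac{1}{12217} = 164042685 \cdot \frac{1}{12217} = \frac{164042685}{12217}$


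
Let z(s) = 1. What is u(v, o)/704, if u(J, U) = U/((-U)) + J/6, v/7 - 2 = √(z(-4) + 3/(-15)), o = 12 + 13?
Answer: 1/528 + 7*√5/10560 ≈ 0.0033762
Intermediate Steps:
o = 25
v = 14 + 14*√5/5 (v = 14 + 7*√(1 + 3/(-15)) = 14 + 7*√(1 + 3*(-1/15)) = 14 + 7*√(1 - ⅕) = 14 + 7*√(⅘) = 14 + 7*(2*√5/5) = 14 + 14*√5/5 ≈ 20.261)
u(J, U) = -1 + J/6 (u(J, U) = U*(-1/U) + J*(⅙) = -1 + J/6)
u(v, o)/704 = (-1 + (14 + 14*√5/5)/6)/704 = (-1 + (7/3 + 7*√5/15))*(1/704) = (4/3 + 7*√5/15)*(1/704) = 1/528 + 7*√5/10560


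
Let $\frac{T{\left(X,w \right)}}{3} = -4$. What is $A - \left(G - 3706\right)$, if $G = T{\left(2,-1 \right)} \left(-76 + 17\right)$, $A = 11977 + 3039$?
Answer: $18014$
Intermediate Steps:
$T{\left(X,w \right)} = -12$ ($T{\left(X,w \right)} = 3 \left(-4\right) = -12$)
$A = 15016$
$G = 708$ ($G = - 12 \left(-76 + 17\right) = \left(-12\right) \left(-59\right) = 708$)
$A - \left(G - 3706\right) = 15016 - \left(708 - 3706\right) = 15016 - -2998 = 15016 + 2998 = 18014$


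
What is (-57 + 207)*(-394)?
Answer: -59100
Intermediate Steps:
(-57 + 207)*(-394) = 150*(-394) = -59100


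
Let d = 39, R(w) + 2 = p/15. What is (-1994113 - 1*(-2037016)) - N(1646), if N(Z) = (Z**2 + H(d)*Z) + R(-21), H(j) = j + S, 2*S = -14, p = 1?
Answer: -40786246/15 ≈ -2.7191e+6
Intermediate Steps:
S = -7 (S = (1/2)*(-14) = -7)
R(w) = -29/15 (R(w) = -2 + 1/15 = -29/15)
H(j) = -7 + j (H(j) = j - 7 = -7 + j)
N(Z) = -29/15 + Z**2 + 32*Z (N(Z) = (Z**2 + (-7 + 39)*Z) - 29/15 = (Z**2 + 32*Z) - 29/15 = -29/15 + Z**2 + 32*Z)
(-1994113 - 1*(-2037016)) - N(1646) = (-1994113 - 1*(-2037016)) - (-29/15 + 1646**2 + 32*1646) = (-1994113 + 2037016) - (-29/15 + 2709316 + 52672) = 42903 - 1*41429791/15 = 42903 - 41429791/15 = -40786246/15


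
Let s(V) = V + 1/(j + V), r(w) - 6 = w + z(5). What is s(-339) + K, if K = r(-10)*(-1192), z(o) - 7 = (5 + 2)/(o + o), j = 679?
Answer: -322959/68 ≈ -4749.4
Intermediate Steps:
z(o) = 7 + 7/(2*o) (z(o) = 7 + (5 + 2)/(o + o) = 7 + 7/((2*o)) = 7 + 7*(1/(2*o)) = 7 + 7/(2*o))
r(w) = 137/10 + w (r(w) = 6 + (w + (7 + (7/2)/5)) = 6 + (w + (7 + (7/2)*(⅕))) = 6 + (w + (7 + 7/10)) = 6 + (w + 77/10) = 6 + (77/10 + w) = 137/10 + w)
K = -22052/5 (K = (137/10 - 10)*(-1192) = (37/10)*(-1192) = -22052/5 ≈ -4410.4)
s(V) = V + 1/(679 + V)
s(-339) + K = (1 + (-339)² + 679*(-339))/(679 - 339) - 22052/5 = (1 + 114921 - 230181)/340 - 22052/5 = (1/340)*(-115259) - 22052/5 = -115259/340 - 22052/5 = -322959/68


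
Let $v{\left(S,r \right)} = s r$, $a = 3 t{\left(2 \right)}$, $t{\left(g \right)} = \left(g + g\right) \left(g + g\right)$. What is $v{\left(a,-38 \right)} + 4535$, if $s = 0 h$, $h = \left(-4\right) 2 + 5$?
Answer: $4535$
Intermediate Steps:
$t{\left(g \right)} = 4 g^{2}$ ($t{\left(g \right)} = 2 g 2 g = 4 g^{2}$)
$h = -3$ ($h = -8 + 5 = -3$)
$a = 48$ ($a = 3 \cdot 4 \cdot 2^{2} = 3 \cdot 4 \cdot 4 = 3 \cdot 16 = 48$)
$s = 0$ ($s = 0 \left(-3\right) = 0$)
$v{\left(S,r \right)} = 0$ ($v{\left(S,r \right)} = 0 r = 0$)
$v{\left(a,-38 \right)} + 4535 = 0 + 4535 = 4535$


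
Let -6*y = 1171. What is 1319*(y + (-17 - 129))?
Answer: -2699993/6 ≈ -4.5000e+5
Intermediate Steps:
y = -1171/6 (y = -⅙*1171 = -1171/6 ≈ -195.17)
1319*(y + (-17 - 129)) = 1319*(-1171/6 + (-17 - 129)) = 1319*(-1171/6 - 146) = 1319*(-2047/6) = -2699993/6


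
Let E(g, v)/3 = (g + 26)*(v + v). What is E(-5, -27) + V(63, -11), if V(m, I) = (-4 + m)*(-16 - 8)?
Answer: -4818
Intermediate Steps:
V(m, I) = 96 - 24*m (V(m, I) = (-4 + m)*(-24) = 96 - 24*m)
E(g, v) = 6*v*(26 + g) (E(g, v) = 3*((g + 26)*(v + v)) = 3*((26 + g)*(2*v)) = 3*(2*v*(26 + g)) = 6*v*(26 + g))
E(-5, -27) + V(63, -11) = 6*(-27)*(26 - 5) + (96 - 24*63) = 6*(-27)*21 + (96 - 1512) = -3402 - 1416 = -4818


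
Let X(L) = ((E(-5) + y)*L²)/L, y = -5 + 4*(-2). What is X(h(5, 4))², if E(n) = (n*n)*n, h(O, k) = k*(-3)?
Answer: 2742336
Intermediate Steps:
h(O, k) = -3*k
y = -13 (y = -5 - 8 = -13)
E(n) = n³ (E(n) = n²*n = n³)
X(L) = -138*L (X(L) = (((-5)³ - 13)*L²)/L = ((-125 - 13)*L²)/L = (-138*L²)/L = -138*L)
X(h(5, 4))² = (-(-414)*4)² = (-138*(-12))² = 1656² = 2742336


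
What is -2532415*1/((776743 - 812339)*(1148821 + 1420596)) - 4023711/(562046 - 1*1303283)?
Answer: 122671459416282869/22598084396839028 ≈ 5.4284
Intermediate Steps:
-2532415*1/((776743 - 812339)*(1148821 + 1420596)) - 4023711/(562046 - 1*1303283) = -2532415/(2569417*(-35596)) - 4023711/(562046 - 1303283) = -2532415/(-91460967532) - 4023711/(-741237) = -2532415*(-1/91460967532) - 4023711*(-1/741237) = 2532415/91460967532 + 1341237/247079 = 122671459416282869/22598084396839028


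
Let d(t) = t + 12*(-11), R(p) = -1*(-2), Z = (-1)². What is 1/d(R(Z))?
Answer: -1/130 ≈ -0.0076923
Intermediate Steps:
Z = 1
R(p) = 2
d(t) = -132 + t (d(t) = t - 132 = -132 + t)
1/d(R(Z)) = 1/(-132 + 2) = 1/(-130) = -1/130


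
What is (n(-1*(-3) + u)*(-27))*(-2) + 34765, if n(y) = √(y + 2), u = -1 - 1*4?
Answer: 34765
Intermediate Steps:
u = -5 (u = -1 - 4 = -5)
n(y) = √(2 + y)
(n(-1*(-3) + u)*(-27))*(-2) + 34765 = (√(2 + (-1*(-3) - 5))*(-27))*(-2) + 34765 = (√(2 + (3 - 5))*(-27))*(-2) + 34765 = (√(2 - 2)*(-27))*(-2) + 34765 = (√0*(-27))*(-2) + 34765 = (0*(-27))*(-2) + 34765 = 0*(-2) + 34765 = 0 + 34765 = 34765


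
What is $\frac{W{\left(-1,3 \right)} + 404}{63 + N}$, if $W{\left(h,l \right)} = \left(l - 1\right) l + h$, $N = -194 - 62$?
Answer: $- \frac{409}{193} \approx -2.1192$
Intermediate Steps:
$N = -256$
$W{\left(h,l \right)} = h + l \left(-1 + l\right)$ ($W{\left(h,l \right)} = \left(-1 + l\right) l + h = l \left(-1 + l\right) + h = h + l \left(-1 + l\right)$)
$\frac{W{\left(-1,3 \right)} + 404}{63 + N} = \frac{\left(-1 + 3^{2} - 3\right) + 404}{63 - 256} = \frac{\left(-1 + 9 - 3\right) + 404}{-193} = \left(5 + 404\right) \left(- \frac{1}{193}\right) = 409 \left(- \frac{1}{193}\right) = - \frac{409}{193}$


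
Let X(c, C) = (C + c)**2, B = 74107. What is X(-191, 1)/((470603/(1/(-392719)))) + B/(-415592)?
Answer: -13696080907221799/76807527241972744 ≈ -0.17832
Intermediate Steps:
X(-191, 1)/((470603/(1/(-392719)))) + B/(-415592) = (1 - 191)**2/((470603/(1/(-392719)))) + 74107/(-415592) = (-190)**2/((470603/(-1/392719))) + 74107*(-1/415592) = 36100/((470603*(-392719))) - 74107/415592 = 36100/(-184814739557) - 74107/415592 = 36100*(-1/184814739557) - 74107/415592 = -36100/184814739557 - 74107/415592 = -13696080907221799/76807527241972744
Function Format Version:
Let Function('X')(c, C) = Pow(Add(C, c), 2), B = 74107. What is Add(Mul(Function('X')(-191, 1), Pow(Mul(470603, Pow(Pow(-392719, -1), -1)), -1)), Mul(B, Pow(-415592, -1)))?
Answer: Rational(-13696080907221799, 76807527241972744) ≈ -0.17832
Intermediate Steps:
Add(Mul(Function('X')(-191, 1), Pow(Mul(470603, Pow(Pow(-392719, -1), -1)), -1)), Mul(B, Pow(-415592, -1))) = Add(Mul(Pow(Add(1, -191), 2), Pow(Mul(470603, Pow(Pow(-392719, -1), -1)), -1)), Mul(74107, Pow(-415592, -1))) = Add(Mul(Pow(-190, 2), Pow(Mul(470603, Pow(Rational(-1, 392719), -1)), -1)), Mul(74107, Rational(-1, 415592))) = Add(Mul(36100, Pow(Mul(470603, -392719), -1)), Rational(-74107, 415592)) = Add(Mul(36100, Pow(-184814739557, -1)), Rational(-74107, 415592)) = Add(Mul(36100, Rational(-1, 184814739557)), Rational(-74107, 415592)) = Add(Rational(-36100, 184814739557), Rational(-74107, 415592)) = Rational(-13696080907221799, 76807527241972744)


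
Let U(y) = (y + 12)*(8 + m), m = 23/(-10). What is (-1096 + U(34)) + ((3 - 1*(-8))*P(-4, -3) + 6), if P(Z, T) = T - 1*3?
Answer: -4469/5 ≈ -893.80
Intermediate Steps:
P(Z, T) = -3 + T (P(Z, T) = T - 3 = -3 + T)
m = -23/10 (m = 23*(-⅒) = -23/10 ≈ -2.3000)
U(y) = 342/5 + 57*y/10 (U(y) = (y + 12)*(8 - 23/10) = (12 + y)*(57/10) = 342/5 + 57*y/10)
(-1096 + U(34)) + ((3 - 1*(-8))*P(-4, -3) + 6) = (-1096 + (342/5 + (57/10)*34)) + ((3 - 1*(-8))*(-3 - 3) + 6) = (-1096 + (342/5 + 969/5)) + ((3 + 8)*(-6) + 6) = (-1096 + 1311/5) + (11*(-6) + 6) = -4169/5 + (-66 + 6) = -4169/5 - 60 = -4469/5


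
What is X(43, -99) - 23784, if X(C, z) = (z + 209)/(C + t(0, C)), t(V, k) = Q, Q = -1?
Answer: -499409/21 ≈ -23781.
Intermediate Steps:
t(V, k) = -1
X(C, z) = (209 + z)/(-1 + C) (X(C, z) = (z + 209)/(C - 1) = (209 + z)/(-1 + C))
X(43, -99) - 23784 = (209 - 99)/(-1 + 43) - 23784 = 110/42 - 23784 = (1/42)*110 - 23784 = 55/21 - 23784 = -499409/21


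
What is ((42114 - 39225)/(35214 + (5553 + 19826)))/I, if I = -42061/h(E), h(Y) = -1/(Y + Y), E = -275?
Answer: -2889/1401731195150 ≈ -2.0610e-9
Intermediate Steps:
h(Y) = -1/(2*Y)
I = -23133550 (I = -42061/((-1/2/(-275))) = -42061/((-1/2*(-1/275))) = -42061/1/550 = -42061*550 = -23133550)
((42114 - 39225)/(35214 + (5553 + 19826)))/I = ((42114 - 39225)/(35214 + (5553 + 19826)))/(-23133550) = (2889/(35214 + 25379))*(-1/23133550) = (2889/60593)*(-1/23133550) = -2889/1401731195150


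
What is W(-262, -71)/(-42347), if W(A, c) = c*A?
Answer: -18602/42347 ≈ -0.43928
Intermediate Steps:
W(A, c) = A*c
W(-262, -71)/(-42347) = -262*(-71)/(-42347) = 18602*(-1/42347) = -18602/42347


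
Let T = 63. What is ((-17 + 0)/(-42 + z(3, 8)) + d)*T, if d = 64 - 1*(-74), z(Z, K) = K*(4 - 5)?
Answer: 435771/50 ≈ 8715.4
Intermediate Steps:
z(Z, K) = -K (z(Z, K) = K*(-1) = -K)
d = 138 (d = 64 + 74 = 138)
((-17 + 0)/(-42 + z(3, 8)) + d)*T = ((-17 + 0)/(-42 - 1*8) + 138)*63 = (-17/(-42 - 8) + 138)*63 = (-17/(-50) + 138)*63 = (-17*(-1/50) + 138)*63 = (17/50 + 138)*63 = (6917/50)*63 = 435771/50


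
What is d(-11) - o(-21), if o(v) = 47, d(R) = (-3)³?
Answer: -74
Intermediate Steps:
d(R) = -27
d(-11) - o(-21) = -27 - 1*47 = -27 - 47 = -74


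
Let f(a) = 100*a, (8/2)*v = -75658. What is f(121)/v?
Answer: -2200/3439 ≈ -0.63972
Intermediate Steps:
v = -37829/2 (v = (¼)*(-75658) = -37829/2 ≈ -18915.)
f(121)/v = (100*121)/(-37829/2) = 12100*(-2/37829) = -2200/3439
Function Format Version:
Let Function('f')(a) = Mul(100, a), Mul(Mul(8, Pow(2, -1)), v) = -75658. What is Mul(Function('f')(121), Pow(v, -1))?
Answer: Rational(-2200, 3439) ≈ -0.63972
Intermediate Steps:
v = Rational(-37829, 2) (v = Mul(Rational(1, 4), -75658) = Rational(-37829, 2) ≈ -18915.)
Mul(Function('f')(121), Pow(v, -1)) = Mul(Mul(100, 121), Pow(Rational(-37829, 2), -1)) = Mul(12100, Rational(-2, 37829)) = Rational(-2200, 3439)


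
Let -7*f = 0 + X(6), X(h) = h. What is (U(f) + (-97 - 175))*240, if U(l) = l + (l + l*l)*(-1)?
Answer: -3207360/49 ≈ -65456.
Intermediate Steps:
f = -6/7 (f = -(0 + 6)/7 = -⅐*6 = -6/7 ≈ -0.85714)
U(l) = -l² (U(l) = l + (l + l²)*(-1) = l + (-l - l²) = -l²)
(U(f) + (-97 - 175))*240 = (-(-6/7)² + (-97 - 175))*240 = (-1*36/49 - 272)*240 = (-36/49 - 272)*240 = -13364/49*240 = -3207360/49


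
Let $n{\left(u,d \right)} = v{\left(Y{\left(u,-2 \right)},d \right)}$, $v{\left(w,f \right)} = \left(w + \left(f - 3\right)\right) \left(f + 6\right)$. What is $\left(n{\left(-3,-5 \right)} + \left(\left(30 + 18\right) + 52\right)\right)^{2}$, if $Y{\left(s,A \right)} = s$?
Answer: $7921$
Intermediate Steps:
$v{\left(w,f \right)} = \left(6 + f\right) \left(-3 + f + w\right)$ ($v{\left(w,f \right)} = \left(w + \left(-3 + f\right)\right) \left(6 + f\right) = \left(-3 + f + w\right) \left(6 + f\right) = \left(6 + f\right) \left(-3 + f + w\right)$)
$n{\left(u,d \right)} = -18 + d^{2} + 3 d + 6 u + d u$
$\left(n{\left(-3,-5 \right)} + \left(\left(30 + 18\right) + 52\right)\right)^{2} = \left(\left(-18 + \left(-5\right)^{2} + 3 \left(-5\right) + 6 \left(-3\right) - -15\right) + \left(\left(30 + 18\right) + 52\right)\right)^{2} = \left(\left(-18 + 25 - 15 - 18 + 15\right) + \left(48 + 52\right)\right)^{2} = \left(-11 + 100\right)^{2} = 89^{2} = 7921$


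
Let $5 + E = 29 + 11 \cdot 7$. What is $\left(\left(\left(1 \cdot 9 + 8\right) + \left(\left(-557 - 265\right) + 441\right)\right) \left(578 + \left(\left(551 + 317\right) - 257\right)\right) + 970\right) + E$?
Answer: $-431725$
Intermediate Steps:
$E = 101$ ($E = -5 + \left(29 + 11 \cdot 7\right) = -5 + \left(29 + 77\right) = -5 + 106 = 101$)
$\left(\left(\left(1 \cdot 9 + 8\right) + \left(\left(-557 - 265\right) + 441\right)\right) \left(578 + \left(\left(551 + 317\right) - 257\right)\right) + 970\right) + E = \left(\left(\left(1 \cdot 9 + 8\right) + \left(\left(-557 - 265\right) + 441\right)\right) \left(578 + \left(\left(551 + 317\right) - 257\right)\right) + 970\right) + 101 = \left(\left(\left(9 + 8\right) + \left(-822 + 441\right)\right) \left(578 + \left(868 - 257\right)\right) + 970\right) + 101 = \left(\left(17 - 381\right) \left(578 + 611\right) + 970\right) + 101 = \left(\left(-364\right) 1189 + 970\right) + 101 = \left(-432796 + 970\right) + 101 = -431826 + 101 = -431725$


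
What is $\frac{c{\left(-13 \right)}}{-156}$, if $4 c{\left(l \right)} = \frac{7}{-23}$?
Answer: $\frac{7}{14352} \approx 0.00048774$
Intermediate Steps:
$c{\left(l \right)} = - \frac{7}{92}$ ($c{\left(l \right)} = \frac{7 \frac{1}{-23}}{4} = \frac{7 \left(- \frac{1}{23}\right)}{4} = \frac{1}{4} \left(- \frac{7}{23}\right) = - \frac{7}{92}$)
$\frac{c{\left(-13 \right)}}{-156} = \frac{1}{-156} \left(- \frac{7}{92}\right) = \left(- \frac{1}{156}\right) \left(- \frac{7}{92}\right) = \frac{7}{14352}$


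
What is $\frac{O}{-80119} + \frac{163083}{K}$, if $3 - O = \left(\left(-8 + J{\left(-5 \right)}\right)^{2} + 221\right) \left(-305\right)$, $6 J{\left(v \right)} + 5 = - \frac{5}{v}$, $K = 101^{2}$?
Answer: $\frac{109302518641}{7355645271} \approx 14.86$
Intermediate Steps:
$K = 10201$
$J{\left(v \right)} = - \frac{5}{6} - \frac{5}{6 v}$ ($J{\left(v \right)} = - \frac{5}{6} + \frac{\left(-5\right) \frac{1}{v}}{6} = - \frac{5}{6} - \frac{5}{6 v}$)
$O = \frac{812852}{9}$ ($O = 3 - \left(\left(-8 + \frac{5 \left(-1 - -5\right)}{6 \left(-5\right)}\right)^{2} + 221\right) \left(-305\right) = 3 - \left(\left(-8 + \frac{5}{6} \left(- \frac{1}{5}\right) \left(-1 + 5\right)\right)^{2} + 221\right) \left(-305\right) = 3 - \left(\left(-8 + \frac{5}{6} \left(- \frac{1}{5}\right) 4\right)^{2} + 221\right) \left(-305\right) = 3 - \left(\left(-8 - \frac{2}{3}\right)^{2} + 221\right) \left(-305\right) = 3 - \left(\left(- \frac{26}{3}\right)^{2} + 221\right) \left(-305\right) = 3 - \left(\frac{676}{9} + 221\right) \left(-305\right) = 3 - \frac{2665}{9} \left(-305\right) = 3 - - \frac{812825}{9} = 3 + \frac{812825}{9} = \frac{812852}{9} \approx 90317.0$)
$\frac{O}{-80119} + \frac{163083}{K} = \frac{812852}{9 \left(-80119\right)} + \frac{163083}{10201} = \frac{812852}{9} \left(- \frac{1}{80119}\right) + 163083 \cdot \frac{1}{10201} = - \frac{812852}{721071} + \frac{163083}{10201} = \frac{109302518641}{7355645271}$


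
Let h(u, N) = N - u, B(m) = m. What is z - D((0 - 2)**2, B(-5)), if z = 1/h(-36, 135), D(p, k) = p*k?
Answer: 3421/171 ≈ 20.006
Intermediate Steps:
D(p, k) = k*p
z = 1/171 (z = 1/(135 - 1*(-36)) = 1/(135 + 36) = 1/171 ≈ 0.0058480)
z - D((0 - 2)**2, B(-5)) = 1/171 - (-5)*(0 - 2)**2 = 1/171 - (-5)*(-2)**2 = 1/171 - (-5)*4 = 1/171 - 1*(-20) = 1/171 + 20 = 3421/171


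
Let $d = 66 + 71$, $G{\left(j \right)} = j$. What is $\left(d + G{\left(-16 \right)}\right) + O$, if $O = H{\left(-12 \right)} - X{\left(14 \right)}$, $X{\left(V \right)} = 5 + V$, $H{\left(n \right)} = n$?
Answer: $90$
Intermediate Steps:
$d = 137$
$O = -31$ ($O = -12 - \left(5 + 14\right) = -12 - 19 = -31$)
$\left(d + G{\left(-16 \right)}\right) + O = \left(137 - 16\right) - 31 = 121 - 31 = 90$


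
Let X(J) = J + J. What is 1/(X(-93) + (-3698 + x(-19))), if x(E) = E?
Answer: -1/3903 ≈ -0.00025621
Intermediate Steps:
X(J) = 2*J
1/(X(-93) + (-3698 + x(-19))) = 1/(2*(-93) + (-3698 - 19)) = 1/(-186 - 3717) = 1/(-3903) = -1/3903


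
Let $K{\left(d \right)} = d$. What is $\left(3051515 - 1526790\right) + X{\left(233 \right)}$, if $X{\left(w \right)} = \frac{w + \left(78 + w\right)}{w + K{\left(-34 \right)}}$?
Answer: $\frac{303420819}{199} \approx 1.5247 \cdot 10^{6}$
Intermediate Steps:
$X{\left(w \right)} = \frac{78 + 2 w}{-34 + w}$ ($X{\left(w \right)} = \frac{w + \left(78 + w\right)}{w - 34} = \frac{78 + 2 w}{-34 + w}$)
$\left(3051515 - 1526790\right) + X{\left(233 \right)} = \left(3051515 - 1526790\right) + \frac{2 \left(39 + 233\right)}{-34 + 233} = 1524725 + 2 \cdot \frac{1}{199} \cdot 272 = 1524725 + \frac{544}{199} = \frac{303420819}{199}$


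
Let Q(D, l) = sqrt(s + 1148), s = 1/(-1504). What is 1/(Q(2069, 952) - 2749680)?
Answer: -4135518720/11371353112283009 - 4*sqrt(162299554)/11371353112283009 ≈ -3.6368e-7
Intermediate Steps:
s = -1/1504 ≈ -0.00066489
Q(D, l) = sqrt(162299554)/376 (Q(D, l) = sqrt(-1/1504 + 1148) = sqrt(1726591/1504) = sqrt(162299554)/376)
1/(Q(2069, 952) - 2749680) = 1/(sqrt(162299554)/376 - 2749680) = 1/(-2749680 + sqrt(162299554)/376)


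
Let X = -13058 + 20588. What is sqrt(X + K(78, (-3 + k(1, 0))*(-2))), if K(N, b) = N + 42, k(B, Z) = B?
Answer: 15*sqrt(34) ≈ 87.464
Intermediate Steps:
X = 7530
K(N, b) = 42 + N
sqrt(X + K(78, (-3 + k(1, 0))*(-2))) = sqrt(7530 + (42 + 78)) = sqrt(7530 + 120) = sqrt(7650) = 15*sqrt(34)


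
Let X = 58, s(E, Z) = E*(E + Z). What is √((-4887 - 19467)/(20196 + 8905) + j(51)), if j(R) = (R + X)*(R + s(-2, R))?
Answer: I*√4339214519477/29101 ≈ 71.581*I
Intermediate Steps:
j(R) = (4 - R)*(58 + R) (j(R) = (R + 58)*(R - 2*(-2 + R)) = (58 + R)*(R + (4 - 2*R)) = (58 + R)*(4 - R) = (4 - R)*(58 + R))
√((-4887 - 19467)/(20196 + 8905) + j(51)) = √((-4887 - 19467)/(20196 + 8905) + (232 - 1*51² - 54*51)) = √(-24354/29101 + (232 - 1*2601 - 2754)) = √(-24354*1/29101 + (232 - 2601 - 2754)) = √(-24354/29101 - 5123) = √(-149108777/29101) = I*√4339214519477/29101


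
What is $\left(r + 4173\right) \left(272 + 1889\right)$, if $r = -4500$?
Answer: $-706647$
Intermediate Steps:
$\left(r + 4173\right) \left(272 + 1889\right) = \left(-4500 + 4173\right) \left(272 + 1889\right) = \left(-327\right) 2161 = -706647$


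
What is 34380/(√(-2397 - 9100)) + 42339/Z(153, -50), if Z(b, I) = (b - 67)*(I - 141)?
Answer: -42339/16426 - 34380*I*√11497/11497 ≈ -2.5776 - 320.64*I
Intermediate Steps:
Z(b, I) = (-141 + I)*(-67 + b) (Z(b, I) = (-67 + b)*(-141 + I) = (-141 + I)*(-67 + b))
34380/(√(-2397 - 9100)) + 42339/Z(153, -50) = 34380/(√(-2397 - 9100)) + 42339/(9447 - 141*153 - 67*(-50) - 50*153) = 34380/(√(-11497)) + 42339/(9447 - 21573 + 3350 - 7650) = 34380/((I*√11497)) + 42339/(-16426) = 34380*(-I*√11497/11497) + 42339*(-1/16426) = -34380*I*√11497/11497 - 42339/16426 = -42339/16426 - 34380*I*√11497/11497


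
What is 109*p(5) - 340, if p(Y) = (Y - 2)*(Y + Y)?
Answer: 2930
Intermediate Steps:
p(Y) = 2*Y*(-2 + Y) (p(Y) = (-2 + Y)*(2*Y) = 2*Y*(-2 + Y))
109*p(5) - 340 = 109*(2*5*(-2 + 5)) - 340 = 109*(2*5*3) - 340 = 109*30 - 340 = 3270 - 340 = 2930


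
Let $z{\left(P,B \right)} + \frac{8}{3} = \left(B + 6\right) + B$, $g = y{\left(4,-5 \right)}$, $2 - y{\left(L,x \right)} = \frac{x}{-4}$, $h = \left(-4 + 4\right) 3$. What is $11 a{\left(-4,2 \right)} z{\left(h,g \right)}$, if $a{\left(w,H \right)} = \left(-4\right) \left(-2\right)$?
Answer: $\frac{1276}{3} \approx 425.33$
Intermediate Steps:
$a{\left(w,H \right)} = 8$
$h = 0$ ($h = 0 \cdot 3 = 0$)
$y{\left(L,x \right)} = 2 + \frac{x}{4}$ ($y{\left(L,x \right)} = 2 - \frac{x}{-4} = 2 - x \left(- \frac{1}{4}\right) = 2 - - \frac{x}{4} = 2 + \frac{x}{4}$)
$g = \frac{3}{4}$ ($g = 2 + \frac{1}{4} \left(-5\right) = 2 - \frac{5}{4} = \frac{3}{4} \approx 0.75$)
$z{\left(P,B \right)} = \frac{10}{3} + 2 B$ ($z{\left(P,B \right)} = - \frac{8}{3} + \left(\left(B + 6\right) + B\right) = - \frac{8}{3} + \left(\left(6 + B\right) + B\right) = - \frac{8}{3} + \left(6 + 2 B\right) = \frac{10}{3} + 2 B$)
$11 a{\left(-4,2 \right)} z{\left(h,g \right)} = 11 \cdot 8 \left(\frac{10}{3} + 2 \cdot \frac{3}{4}\right) = 88 \left(\frac{10}{3} + \frac{3}{2}\right) = 88 \cdot \frac{29}{6} = \frac{1276}{3}$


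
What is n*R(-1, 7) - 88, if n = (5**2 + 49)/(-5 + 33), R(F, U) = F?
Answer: -1269/14 ≈ -90.643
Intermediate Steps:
n = 37/14 (n = (25 + 49)/28 = 74*(1/28) = 37/14 ≈ 2.6429)
n*R(-1, 7) - 88 = (37/14)*(-1) - 88 = -37/14 - 88 = -1269/14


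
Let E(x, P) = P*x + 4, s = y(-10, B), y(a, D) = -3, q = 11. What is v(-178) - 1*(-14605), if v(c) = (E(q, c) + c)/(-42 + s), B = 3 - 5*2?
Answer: 659357/45 ≈ 14652.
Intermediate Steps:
B = -7 (B = 3 - 10 = -7)
s = -3
E(x, P) = 4 + P*x
v(c) = -4/45 - 4*c/15 (v(c) = ((4 + c*11) + c)/(-42 - 3) = ((4 + 11*c) + c)/(-45) = (4 + 12*c)*(-1/45) = -4/45 - 4*c/15)
v(-178) - 1*(-14605) = (-4/45 - 4/15*(-178)) - 1*(-14605) = (-4/45 + 712/15) + 14605 = 2132/45 + 14605 = 659357/45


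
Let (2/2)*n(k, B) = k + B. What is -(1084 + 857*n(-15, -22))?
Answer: 30625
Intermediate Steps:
n(k, B) = B + k (n(k, B) = k + B = B + k)
-(1084 + 857*n(-15, -22)) = -(1084 + 857*(-22 - 15)) = -(1084 + 857*(-37)) = -(1084 - 31709) = -1*(-30625) = 30625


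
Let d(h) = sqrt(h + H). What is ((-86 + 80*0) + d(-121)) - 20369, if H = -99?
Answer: -20455 + 2*I*sqrt(55) ≈ -20455.0 + 14.832*I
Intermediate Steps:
d(h) = sqrt(-99 + h) (d(h) = sqrt(h - 99) = sqrt(-99 + h))
((-86 + 80*0) + d(-121)) - 20369 = ((-86 + 80*0) + sqrt(-99 - 121)) - 20369 = ((-86 + 0) + sqrt(-220)) - 20369 = (-86 + 2*I*sqrt(55)) - 20369 = -20455 + 2*I*sqrt(55)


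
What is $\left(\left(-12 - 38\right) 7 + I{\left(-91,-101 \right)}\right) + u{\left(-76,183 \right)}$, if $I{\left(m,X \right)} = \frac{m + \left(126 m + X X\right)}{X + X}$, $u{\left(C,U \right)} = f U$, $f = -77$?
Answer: $- \frac{1457863}{101} \approx -14434.0$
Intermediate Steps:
$u{\left(C,U \right)} = - 77 U$
$I{\left(m,X \right)} = \frac{X^{2} + 127 m}{2 X}$ ($I{\left(m,X \right)} = \frac{m + \left(126 m + X^{2}\right)}{2 X} = \left(m + \left(X^{2} + 126 m\right)\right) \frac{1}{2 X} = \left(X^{2} + 127 m\right) \frac{1}{2 X} = \frac{X^{2} + 127 m}{2 X}$)
$\left(\left(-12 - 38\right) 7 + I{\left(-91,-101 \right)}\right) + u{\left(-76,183 \right)} = \left(\left(-12 - 38\right) 7 + \frac{\left(-101\right)^{2} + 127 \left(-91\right)}{2 \left(-101\right)}\right) - 14091 = \left(\left(-50\right) 7 + \frac{1}{2} \left(- \frac{1}{101}\right) \left(10201 - 11557\right)\right) - 14091 = \left(-350 + \frac{1}{2} \left(- \frac{1}{101}\right) \left(-1356\right)\right) - 14091 = \left(-350 + \frac{678}{101}\right) - 14091 = - \frac{34672}{101} - 14091 = - \frac{1457863}{101}$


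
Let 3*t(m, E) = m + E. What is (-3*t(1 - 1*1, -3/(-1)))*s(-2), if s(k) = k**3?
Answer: 24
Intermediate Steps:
t(m, E) = E/3 + m/3 (t(m, E) = (m + E)/3 = (E + m)/3 = E/3 + m/3)
(-3*t(1 - 1*1, -3/(-1)))*s(-2) = -3*((-3/(-1))/3 + (1 - 1*1)/3)*(-2)**3 = -3*((-3*(-1))/3 + (1 - 1)/3)*(-8) = -3*((1/3)*3 + (1/3)*0)*(-8) = -3*(1 + 0)*(-8) = -3*1*(-8) = -3*(-8) = 24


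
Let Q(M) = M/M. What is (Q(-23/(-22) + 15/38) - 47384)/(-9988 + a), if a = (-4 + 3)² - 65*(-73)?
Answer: 47383/5242 ≈ 9.0391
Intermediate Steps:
a = 4746 (a = (-1)² + 4745 = 1 + 4745 = 4746)
Q(M) = 1
(Q(-23/(-22) + 15/38) - 47384)/(-9988 + a) = (1 - 47384)/(-9988 + 4746) = -47383/(-5242) = -47383*(-1/5242) = 47383/5242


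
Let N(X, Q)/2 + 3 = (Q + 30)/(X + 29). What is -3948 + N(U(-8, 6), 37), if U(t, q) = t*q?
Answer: -75260/19 ≈ -3961.1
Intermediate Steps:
U(t, q) = q*t
N(X, Q) = -6 + 2*(30 + Q)/(29 + X) (N(X, Q) = -6 + 2*((Q + 30)/(X + 29)) = -6 + 2*((30 + Q)/(29 + X)) = -6 + 2*(30 + Q)/(29 + X))
-3948 + N(U(-8, 6), 37) = -3948 + 2*(-57 + 37 - 18*(-8))/(29 + 6*(-8)) = -3948 + 2*(-57 + 37 - 3*(-48))/(29 - 48) = -3948 + 2*(-57 + 37 + 144)/(-19) = -3948 + 2*(-1/19)*124 = -3948 - 248/19 = -75260/19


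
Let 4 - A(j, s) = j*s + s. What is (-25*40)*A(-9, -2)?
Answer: 12000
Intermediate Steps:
A(j, s) = 4 - s - j*s (A(j, s) = 4 - (j*s + s) = 4 - (s + j*s) = 4 + (-s - j*s) = 4 - s - j*s)
(-25*40)*A(-9, -2) = (-25*40)*(4 - 1*(-2) - 1*(-9)*(-2)) = -1000*(4 + 2 - 18) = -1000*(-12) = 12000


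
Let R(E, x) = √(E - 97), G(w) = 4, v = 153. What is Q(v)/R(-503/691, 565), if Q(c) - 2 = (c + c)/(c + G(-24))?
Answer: -62*I*√46663230/1060221 ≈ -0.39947*I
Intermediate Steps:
Q(c) = 2 + 2*c/(4 + c) (Q(c) = 2 + (c + c)/(c + 4) = 2 + (2*c)/(4 + c) = 2 + 2*c/(4 + c))
R(E, x) = √(-97 + E)
Q(v)/R(-503/691, 565) = (4*(2 + 153)/(4 + 153))/(√(-97 - 503/691)) = (4*155/157)/(√(-97 - 503*1/691)) = (4*(1/157)*155)/(√(-97 - 503/691)) = 620/(157*(√(-67530/691))) = 620/(157*((I*√46663230/691))) = 620*(-I*√46663230/67530)/157 = -62*I*√46663230/1060221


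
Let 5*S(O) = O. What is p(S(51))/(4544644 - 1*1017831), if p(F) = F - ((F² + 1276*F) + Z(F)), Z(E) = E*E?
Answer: -330327/88170325 ≈ -0.0037465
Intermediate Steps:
S(O) = O/5
Z(E) = E²
p(F) = -1275*F - 2*F² (p(F) = F - ((F² + 1276*F) + F²) = F - (2*F² + 1276*F) = F + (-1276*F - 2*F²) = -1275*F - 2*F²)
p(S(51))/(4544644 - 1*1017831) = (((⅕)*51)*(-1275 - 2*51/5))/(4544644 - 1*1017831) = (51*(-1275 - 2*51/5)/5)/(4544644 - 1017831) = (51*(-1275 - 102/5)/5)/3526813 = ((51/5)*(-6477/5))*(1/3526813) = -330327/25*1/3526813 = -330327/88170325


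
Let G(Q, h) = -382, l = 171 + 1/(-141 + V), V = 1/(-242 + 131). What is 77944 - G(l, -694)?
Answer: 78326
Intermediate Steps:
V = -1/111 (V = 1/(-111) = -1/111 ≈ -0.0090090)
l = 2676381/15652 (l = 171 + 1/(-141 - 1/111) = 171 + 1/(-15652/111) = 171 - 111/15652 = 2676381/15652 ≈ 170.99)
77944 - G(l, -694) = 77944 - 1*(-382) = 77944 + 382 = 78326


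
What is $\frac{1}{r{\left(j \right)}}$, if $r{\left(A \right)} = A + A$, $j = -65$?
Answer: $- \frac{1}{130} \approx -0.0076923$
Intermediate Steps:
$r{\left(A \right)} = 2 A$
$\frac{1}{r{\left(j \right)}} = \frac{1}{2 \left(-65\right)} = \frac{1}{-130} = - \frac{1}{130}$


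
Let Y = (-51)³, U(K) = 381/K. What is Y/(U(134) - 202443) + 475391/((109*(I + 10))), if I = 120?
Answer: 486955470013/14236641510 ≈ 34.204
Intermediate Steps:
Y = -132651
Y/(U(134) - 202443) + 475391/((109*(I + 10))) = -132651/(381/134 - 202443) + 475391/((109*(120 + 10))) = -132651/(381*(1/134) - 202443) + 475391/((109*130)) = -132651/(381/134 - 202443) + 475391/14170 = -132651/(-27126981/134) + 475391*(1/14170) = -132651*(-134/27126981) + 475391/14170 = 658342/1004703 + 475391/14170 = 486955470013/14236641510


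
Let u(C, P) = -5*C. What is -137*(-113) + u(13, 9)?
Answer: 15416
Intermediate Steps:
-137*(-113) + u(13, 9) = -137*(-113) - 5*13 = 15481 - 65 = 15416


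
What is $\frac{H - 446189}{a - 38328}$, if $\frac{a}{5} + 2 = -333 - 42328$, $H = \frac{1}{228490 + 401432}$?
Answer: $\frac{281064267257}{158515461846} \approx 1.7731$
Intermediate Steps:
$H = \frac{1}{629922} \approx 1.5875 \cdot 10^{-6}$
$a = -213315$ ($a = -10 + 5 \left(-333 - 42328\right) = -10 + 5 \left(-42661\right) = -10 - 213305 = -213315$)
$\frac{H - 446189}{a - 38328} = \frac{\frac{1}{629922} - 446189}{-213315 - 38328} = - \frac{281064267257}{629922 \left(-251643\right)} = \left(- \frac{281064267257}{629922}\right) \left(- \frac{1}{251643}\right) = \frac{281064267257}{158515461846}$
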